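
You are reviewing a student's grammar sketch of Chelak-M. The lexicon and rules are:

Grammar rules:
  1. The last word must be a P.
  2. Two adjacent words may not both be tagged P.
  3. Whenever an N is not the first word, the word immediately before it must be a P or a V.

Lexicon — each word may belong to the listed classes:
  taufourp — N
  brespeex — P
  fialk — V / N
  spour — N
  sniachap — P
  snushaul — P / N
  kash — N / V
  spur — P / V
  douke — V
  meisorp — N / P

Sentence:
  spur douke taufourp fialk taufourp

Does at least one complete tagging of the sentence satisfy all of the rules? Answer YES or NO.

NO

Candidates per position — 1:spur {P,V}; 2:douke {V}; 3:taufourp {N}; 4:fialk {V,N}; 5:taufourp {N}.
Rule 1 cannot be satisfied by any choice of tags from the lexicon.
So there is no consistent tagging.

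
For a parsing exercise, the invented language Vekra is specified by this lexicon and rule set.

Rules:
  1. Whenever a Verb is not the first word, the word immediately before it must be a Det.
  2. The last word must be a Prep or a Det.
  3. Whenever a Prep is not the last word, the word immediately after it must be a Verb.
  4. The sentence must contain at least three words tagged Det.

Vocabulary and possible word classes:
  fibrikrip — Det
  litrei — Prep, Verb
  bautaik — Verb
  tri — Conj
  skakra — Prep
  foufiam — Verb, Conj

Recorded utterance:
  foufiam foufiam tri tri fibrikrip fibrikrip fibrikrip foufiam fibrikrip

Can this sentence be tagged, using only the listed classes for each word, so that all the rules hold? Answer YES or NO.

YES

Candidates per position — 1:foufiam {Verb,Conj}; 2:foufiam {Verb,Conj}; 3:tri {Conj}; 4:tri {Conj}; 5:fibrikrip {Det}; 6:fibrikrip {Det}; 7:fibrikrip {Det}; 8:foufiam {Verb,Conj}; 9:fibrikrip {Det}.
One satisfying assignment: Conj Conj Conj Conj Det Det Det Conj Det.
Verifying each rule — rule 1 ✓; rule 2 ✓; rule 3 ✓; rule 4 ✓.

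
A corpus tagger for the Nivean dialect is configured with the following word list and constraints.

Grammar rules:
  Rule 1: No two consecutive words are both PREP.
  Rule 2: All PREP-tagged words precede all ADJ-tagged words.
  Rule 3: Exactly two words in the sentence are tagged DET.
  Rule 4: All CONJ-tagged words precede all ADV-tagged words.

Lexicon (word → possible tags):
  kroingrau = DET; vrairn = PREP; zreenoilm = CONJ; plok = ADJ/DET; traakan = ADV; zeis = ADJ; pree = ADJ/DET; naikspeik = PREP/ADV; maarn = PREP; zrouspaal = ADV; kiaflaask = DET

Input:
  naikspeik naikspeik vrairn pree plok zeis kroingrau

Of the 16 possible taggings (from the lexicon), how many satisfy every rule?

4

Candidates per position — 1:naikspeik {PREP,ADV}; 2:naikspeik {PREP,ADV}; 3:vrairn {PREP}; 4:pree {ADJ,DET}; 5:plok {ADJ,DET}; 6:zeis {ADJ}; 7:kroingrau {DET}.
There are 16 candidate sequences in total.
The sequences that satisfy every rule: PREP ADV PREP ADJ DET ADJ DET; PREP ADV PREP DET ADJ ADJ DET; ADV ADV PREP ADJ DET ADJ DET; ADV ADV PREP DET ADJ ADJ DET.
Count = 4.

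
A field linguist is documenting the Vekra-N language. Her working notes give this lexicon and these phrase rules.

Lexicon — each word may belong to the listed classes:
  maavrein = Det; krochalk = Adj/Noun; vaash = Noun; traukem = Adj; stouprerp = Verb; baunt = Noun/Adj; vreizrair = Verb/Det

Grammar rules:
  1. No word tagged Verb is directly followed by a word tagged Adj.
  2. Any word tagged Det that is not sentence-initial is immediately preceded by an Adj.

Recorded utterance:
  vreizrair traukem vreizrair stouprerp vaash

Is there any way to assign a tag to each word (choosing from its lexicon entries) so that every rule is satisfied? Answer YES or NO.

Candidates per position — 1:vreizrair {Verb,Det}; 2:traukem {Adj}; 3:vreizrair {Verb,Det}; 4:stouprerp {Verb}; 5:vaash {Noun}.
One satisfying assignment: Det Adj Verb Verb Noun.
Verifying each rule — rule 1 ✓; rule 2 ✓.

YES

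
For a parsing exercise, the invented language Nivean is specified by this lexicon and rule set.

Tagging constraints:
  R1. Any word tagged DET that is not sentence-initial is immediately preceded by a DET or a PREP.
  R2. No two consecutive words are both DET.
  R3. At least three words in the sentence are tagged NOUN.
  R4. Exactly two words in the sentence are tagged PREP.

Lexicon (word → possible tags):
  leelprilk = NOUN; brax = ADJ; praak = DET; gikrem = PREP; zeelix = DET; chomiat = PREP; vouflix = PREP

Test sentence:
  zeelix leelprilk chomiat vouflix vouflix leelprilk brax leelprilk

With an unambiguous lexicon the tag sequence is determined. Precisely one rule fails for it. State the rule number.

Fixed tagging: DET NOUN PREP PREP PREP NOUN ADJ NOUN.
Checking each rule: R1 ✓, R2 ✓, R3 ✓, R4 ✗.
Only rule 4 fails.

4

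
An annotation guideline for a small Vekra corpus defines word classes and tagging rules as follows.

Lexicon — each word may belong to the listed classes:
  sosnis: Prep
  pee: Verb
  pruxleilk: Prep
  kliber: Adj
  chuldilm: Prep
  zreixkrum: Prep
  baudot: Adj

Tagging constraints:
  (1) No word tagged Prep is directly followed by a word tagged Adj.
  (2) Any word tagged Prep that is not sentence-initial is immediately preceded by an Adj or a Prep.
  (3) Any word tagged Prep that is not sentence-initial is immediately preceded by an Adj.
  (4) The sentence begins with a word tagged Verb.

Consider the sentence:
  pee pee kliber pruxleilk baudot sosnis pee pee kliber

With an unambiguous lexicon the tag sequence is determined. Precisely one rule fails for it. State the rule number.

1

Fixed tagging: Verb Verb Adj Prep Adj Prep Verb Verb Adj.
Rule check: R1 ✗, R2 ✓, R3 ✓, R4 ✓.
Only rule 1 fails.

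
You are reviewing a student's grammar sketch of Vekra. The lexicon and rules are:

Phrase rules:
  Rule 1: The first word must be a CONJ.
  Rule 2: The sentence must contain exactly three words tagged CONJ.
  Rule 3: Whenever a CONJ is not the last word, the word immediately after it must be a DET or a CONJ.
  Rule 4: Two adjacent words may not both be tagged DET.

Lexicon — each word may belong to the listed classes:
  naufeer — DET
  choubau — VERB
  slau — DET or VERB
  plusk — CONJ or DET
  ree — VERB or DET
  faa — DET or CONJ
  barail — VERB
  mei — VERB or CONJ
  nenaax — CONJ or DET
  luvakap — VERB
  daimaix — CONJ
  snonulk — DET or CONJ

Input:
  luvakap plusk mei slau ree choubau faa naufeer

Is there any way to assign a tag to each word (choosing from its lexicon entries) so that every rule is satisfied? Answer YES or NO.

Candidates per position — 1:luvakap {VERB}; 2:plusk {CONJ,DET}; 3:mei {VERB,CONJ}; 4:slau {DET,VERB}; 5:ree {VERB,DET}; 6:choubau {VERB}; 7:faa {DET,CONJ}; 8:naufeer {DET}.
Rule 1 cannot be satisfied by any choice of tags from the lexicon.
So there is no consistent tagging.

NO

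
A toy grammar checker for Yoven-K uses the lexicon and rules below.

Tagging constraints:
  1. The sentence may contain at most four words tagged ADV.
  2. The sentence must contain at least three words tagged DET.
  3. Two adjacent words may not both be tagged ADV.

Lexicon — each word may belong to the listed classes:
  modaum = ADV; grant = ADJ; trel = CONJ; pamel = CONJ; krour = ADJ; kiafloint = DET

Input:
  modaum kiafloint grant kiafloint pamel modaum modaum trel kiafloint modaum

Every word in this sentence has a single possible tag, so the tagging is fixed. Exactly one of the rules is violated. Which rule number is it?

3

Fixed tagging: ADV DET ADJ DET CONJ ADV ADV CONJ DET ADV.
Checking each rule: R1 holds, R2 holds, R3 violated.
Only rule 3 fails.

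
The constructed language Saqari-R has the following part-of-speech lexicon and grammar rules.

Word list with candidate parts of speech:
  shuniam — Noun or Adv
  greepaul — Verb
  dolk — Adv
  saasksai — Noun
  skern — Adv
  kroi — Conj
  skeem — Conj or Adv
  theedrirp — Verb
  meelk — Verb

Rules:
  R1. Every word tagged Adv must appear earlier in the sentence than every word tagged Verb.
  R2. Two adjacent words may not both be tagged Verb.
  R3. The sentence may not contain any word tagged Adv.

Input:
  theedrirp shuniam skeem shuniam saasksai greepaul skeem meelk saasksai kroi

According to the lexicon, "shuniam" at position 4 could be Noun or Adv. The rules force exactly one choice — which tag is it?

Noun

Candidates per position — 1:theedrirp {Verb}; 2:shuniam {Noun,Adv}; 3:skeem {Conj,Adv}; 4:shuniam {Noun,Adv}; 5:saasksai {Noun}; 6:greepaul {Verb}; 7:skeem {Conj,Adv}; 8:meelk {Verb}; 9:saasksai {Noun}; 10:kroi {Conj}.
Position 2: tagging it Adv would leave rule 1 unsatisfiable, so it must be Noun.
Position 3: tagging it Adv would leave rule 1 unsatisfiable, so it must be Conj.
Position 4: tagging it Adv would leave rule 1 unsatisfiable, so it must be Noun.
Position 7: tagging it Adv would leave rule 1 unsatisfiable, so it must be Conj.
The unique satisfying tagging is: Verb Noun Conj Noun Noun Verb Conj Verb Noun Conj.
Check: rule 1 holds; rule 2 holds; rule 3 holds.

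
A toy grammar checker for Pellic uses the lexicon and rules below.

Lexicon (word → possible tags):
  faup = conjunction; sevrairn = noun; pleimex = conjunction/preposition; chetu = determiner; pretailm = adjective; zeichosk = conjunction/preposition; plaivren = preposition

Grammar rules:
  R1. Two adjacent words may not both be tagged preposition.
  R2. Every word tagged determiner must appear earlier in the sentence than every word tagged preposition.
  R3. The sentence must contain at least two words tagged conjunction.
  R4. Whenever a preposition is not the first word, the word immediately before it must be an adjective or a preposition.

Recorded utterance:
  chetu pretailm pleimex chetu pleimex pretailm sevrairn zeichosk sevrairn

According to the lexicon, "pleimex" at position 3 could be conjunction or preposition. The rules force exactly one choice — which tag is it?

conjunction

Candidates per position — 1:chetu {determiner}; 2:pretailm {adjective}; 3:pleimex {conjunction,preposition}; 4:chetu {determiner}; 5:pleimex {conjunction,preposition}; 6:pretailm {adjective}; 7:sevrairn {noun}; 8:zeichosk {conjunction,preposition}; 9:sevrairn {noun}.
Position 3: tagging it preposition would leave rule 2 unsatisfiable, so it must be conjunction.
Position 5: tagging it preposition would leave rule 4 unsatisfiable, so it must be conjunction.
Position 8: tagging it preposition would leave rule 4 unsatisfiable, so it must be conjunction.
The unique satisfying tagging is: determiner adjective conjunction determiner conjunction adjective noun conjunction noun.
Checking: rule 1 holds; rule 2 holds; rule 3 holds; rule 4 holds.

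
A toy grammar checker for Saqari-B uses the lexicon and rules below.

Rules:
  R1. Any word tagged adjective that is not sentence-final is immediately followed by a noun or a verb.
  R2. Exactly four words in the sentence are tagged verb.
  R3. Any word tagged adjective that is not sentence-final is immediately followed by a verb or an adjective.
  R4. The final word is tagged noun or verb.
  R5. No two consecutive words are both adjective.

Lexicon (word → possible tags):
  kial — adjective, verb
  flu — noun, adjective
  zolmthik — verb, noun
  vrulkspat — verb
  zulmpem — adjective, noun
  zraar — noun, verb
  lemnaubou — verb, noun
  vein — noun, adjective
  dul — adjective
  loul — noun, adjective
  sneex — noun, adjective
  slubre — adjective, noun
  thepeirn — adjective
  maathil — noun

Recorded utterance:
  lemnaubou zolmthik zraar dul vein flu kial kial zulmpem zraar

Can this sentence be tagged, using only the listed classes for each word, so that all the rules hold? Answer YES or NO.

Candidates per position — 1:lemnaubou {verb,noun}; 2:zolmthik {verb,noun}; 3:zraar {noun,verb}; 4:dul {adjective}; 5:vein {noun,adjective}; 6:flu {noun,adjective}; 7:kial {adjective,verb}; 8:kial {adjective,verb}; 9:zulmpem {adjective,noun}; 10:zraar {noun,verb}.
Every candidate sequence violates at least one rule; no consistent tagging exists.

NO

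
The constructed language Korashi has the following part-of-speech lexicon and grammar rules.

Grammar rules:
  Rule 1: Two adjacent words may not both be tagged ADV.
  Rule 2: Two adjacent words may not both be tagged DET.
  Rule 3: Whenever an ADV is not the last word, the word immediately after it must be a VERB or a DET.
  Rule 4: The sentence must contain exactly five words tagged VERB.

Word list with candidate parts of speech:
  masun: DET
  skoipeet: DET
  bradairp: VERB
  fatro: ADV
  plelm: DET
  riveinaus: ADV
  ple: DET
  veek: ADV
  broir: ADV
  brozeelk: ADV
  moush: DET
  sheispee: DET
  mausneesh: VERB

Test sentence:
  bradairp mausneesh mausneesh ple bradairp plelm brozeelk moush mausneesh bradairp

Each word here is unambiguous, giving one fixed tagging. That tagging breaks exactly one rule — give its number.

Fixed tagging: VERB VERB VERB DET VERB DET ADV DET VERB VERB.
Checking each rule: R1 holds, R2 holds, R3 holds, R4 violated.
Only rule 4 fails.

4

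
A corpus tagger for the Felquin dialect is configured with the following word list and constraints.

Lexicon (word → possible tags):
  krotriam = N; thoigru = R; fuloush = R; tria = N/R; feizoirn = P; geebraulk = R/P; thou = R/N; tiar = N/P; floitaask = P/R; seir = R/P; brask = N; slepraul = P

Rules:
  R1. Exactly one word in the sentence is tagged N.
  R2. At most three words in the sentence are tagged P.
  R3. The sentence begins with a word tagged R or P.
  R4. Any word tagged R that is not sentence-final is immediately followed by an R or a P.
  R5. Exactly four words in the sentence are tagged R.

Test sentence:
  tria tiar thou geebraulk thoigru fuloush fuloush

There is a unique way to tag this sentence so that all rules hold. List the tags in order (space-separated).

R P N P R R R

Candidates per position — 1:tria {N,R}; 2:tiar {N,P}; 3:thou {R,N}; 4:geebraulk {R,P}; 5:thoigru {R}; 6:fuloush {R}; 7:fuloush {R}.
Word 1 cannot be N — rule 3 would then fail for every completion. It is R.
Word 2 cannot be N — rule 4 would then fail for every completion. It is P.
Word 3 cannot be R — rule 1 would then fail for every completion. It is N.
Word 4 cannot be R — rule 5 would then fail for every completion. It is P.
The only consistent sequence is: R P N P R R R.
Rule-by-rule: rule 1 holds; rule 2 holds; rule 3 holds; rule 4 holds; rule 5 holds.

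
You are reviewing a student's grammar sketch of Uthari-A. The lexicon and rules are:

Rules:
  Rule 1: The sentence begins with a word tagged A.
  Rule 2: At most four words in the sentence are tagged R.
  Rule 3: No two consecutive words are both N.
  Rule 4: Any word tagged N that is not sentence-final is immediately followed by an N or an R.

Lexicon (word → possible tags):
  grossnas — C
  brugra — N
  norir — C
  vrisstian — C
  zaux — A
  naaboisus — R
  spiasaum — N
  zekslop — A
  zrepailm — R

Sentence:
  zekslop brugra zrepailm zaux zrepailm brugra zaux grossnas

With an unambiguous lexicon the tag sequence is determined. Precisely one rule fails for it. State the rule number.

Fixed tagging: A N R A R N A C.
Checking each rule: R1 ✓, R2 ✓, R3 ✓, R4 ✗.
Only rule 4 fails.

4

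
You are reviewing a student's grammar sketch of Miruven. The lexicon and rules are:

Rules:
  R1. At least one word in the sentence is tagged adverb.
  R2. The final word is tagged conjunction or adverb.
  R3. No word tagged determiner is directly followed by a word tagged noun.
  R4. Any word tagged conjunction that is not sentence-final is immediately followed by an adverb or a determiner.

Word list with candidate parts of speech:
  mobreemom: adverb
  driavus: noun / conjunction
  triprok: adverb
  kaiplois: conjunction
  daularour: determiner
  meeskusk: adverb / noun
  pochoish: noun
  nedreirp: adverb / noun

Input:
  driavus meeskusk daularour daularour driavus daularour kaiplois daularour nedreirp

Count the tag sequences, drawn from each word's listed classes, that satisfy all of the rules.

Candidates per position — 1:driavus {noun,conjunction}; 2:meeskusk {adverb,noun}; 3:daularour {determiner}; 4:daularour {determiner}; 5:driavus {noun,conjunction}; 6:daularour {determiner}; 7:kaiplois {conjunction}; 8:daularour {determiner}; 9:nedreirp {adverb,noun}.
There are 16 candidate sequences in total.
The sequences that satisfy every rule: noun adverb determiner determiner conjunction determiner conjunction determiner adverb; noun noun determiner determiner conjunction determiner conjunction determiner adverb; conjunction adverb determiner determiner conjunction determiner conjunction determiner adverb.
Count = 3.

3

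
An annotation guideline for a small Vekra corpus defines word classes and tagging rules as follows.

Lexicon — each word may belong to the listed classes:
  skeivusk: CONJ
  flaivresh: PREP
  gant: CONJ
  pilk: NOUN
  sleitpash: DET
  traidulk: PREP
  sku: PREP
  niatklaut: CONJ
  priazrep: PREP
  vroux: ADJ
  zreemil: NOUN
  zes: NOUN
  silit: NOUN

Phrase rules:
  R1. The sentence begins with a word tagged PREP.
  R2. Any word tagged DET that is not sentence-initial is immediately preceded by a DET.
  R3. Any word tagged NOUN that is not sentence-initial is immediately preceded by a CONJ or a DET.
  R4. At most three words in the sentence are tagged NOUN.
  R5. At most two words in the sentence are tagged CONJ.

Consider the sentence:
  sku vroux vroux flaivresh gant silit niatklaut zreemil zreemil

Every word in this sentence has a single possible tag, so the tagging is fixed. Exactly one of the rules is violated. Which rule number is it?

Fixed tagging: PREP ADJ ADJ PREP CONJ NOUN CONJ NOUN NOUN.
Applying the rules: R1 pass, R2 pass, R3 fail, R4 pass, R5 pass.
Only rule 3 fails.

3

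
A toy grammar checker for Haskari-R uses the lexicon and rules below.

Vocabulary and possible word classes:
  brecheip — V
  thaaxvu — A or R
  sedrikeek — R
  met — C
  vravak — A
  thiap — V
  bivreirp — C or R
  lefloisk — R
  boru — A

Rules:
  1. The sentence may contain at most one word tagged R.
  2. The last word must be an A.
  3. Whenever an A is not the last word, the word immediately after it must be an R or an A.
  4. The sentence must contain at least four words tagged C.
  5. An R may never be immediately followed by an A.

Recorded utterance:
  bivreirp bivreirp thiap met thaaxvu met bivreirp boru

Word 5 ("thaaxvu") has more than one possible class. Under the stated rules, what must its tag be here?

R

Candidates per position — 1:bivreirp {C,R}; 2:bivreirp {C,R}; 3:thiap {V}; 4:met {C}; 5:thaaxvu {A,R}; 6:met {C}; 7:bivreirp {C,R}; 8:boru {A}.
Position 5: tagging it A would leave rule 3 unsatisfiable, so it must be R.
Position 7: tagging it R would leave rule 1 unsatisfiable, so it must be C.
Position 1: tagging it R would leave rule 1 unsatisfiable, so it must be C.
Position 2: tagging it R would leave rule 1 unsatisfiable, so it must be C.
That leaves exactly one tagging: C C V C R C C A.
Rule-by-rule: rule 1 holds; rule 2 holds; rule 3 holds; rule 4 holds; rule 5 holds.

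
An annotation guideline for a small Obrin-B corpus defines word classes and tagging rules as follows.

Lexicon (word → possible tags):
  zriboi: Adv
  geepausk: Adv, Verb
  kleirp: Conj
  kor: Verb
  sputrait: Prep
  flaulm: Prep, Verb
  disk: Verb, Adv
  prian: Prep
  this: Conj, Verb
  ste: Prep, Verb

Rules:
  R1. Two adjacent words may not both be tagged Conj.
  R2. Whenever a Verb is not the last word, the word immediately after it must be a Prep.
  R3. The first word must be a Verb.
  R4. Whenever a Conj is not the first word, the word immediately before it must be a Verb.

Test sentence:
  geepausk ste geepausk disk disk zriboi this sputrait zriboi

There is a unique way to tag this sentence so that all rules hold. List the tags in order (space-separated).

Candidates per position — 1:geepausk {Adv,Verb}; 2:ste {Prep,Verb}; 3:geepausk {Adv,Verb}; 4:disk {Verb,Adv}; 5:disk {Verb,Adv}; 6:zriboi {Adv}; 7:this {Conj,Verb}; 8:sputrait {Prep}; 9:zriboi {Adv}.
If word 1 were Adv, no tagging could satisfy rule 3; so word 1 is Verb.
If word 2 were Verb, no tagging could satisfy rule 2; so word 2 is Prep.
If word 3 were Verb, no tagging could satisfy rule 2; so word 3 is Adv.
If word 4 were Verb, no tagging could satisfy rule 2; so word 4 is Adv.
If word 5 were Verb, no tagging could satisfy rule 2; so word 5 is Adv.
If word 7 were Conj, no tagging could satisfy rule 4; so word 7 is Verb.
The unique satisfying tagging is: Verb Prep Adv Adv Adv Adv Verb Prep Adv.
Checking: rule 1 ✓; rule 2 ✓; rule 3 ✓; rule 4 ✓.

Verb Prep Adv Adv Adv Adv Verb Prep Adv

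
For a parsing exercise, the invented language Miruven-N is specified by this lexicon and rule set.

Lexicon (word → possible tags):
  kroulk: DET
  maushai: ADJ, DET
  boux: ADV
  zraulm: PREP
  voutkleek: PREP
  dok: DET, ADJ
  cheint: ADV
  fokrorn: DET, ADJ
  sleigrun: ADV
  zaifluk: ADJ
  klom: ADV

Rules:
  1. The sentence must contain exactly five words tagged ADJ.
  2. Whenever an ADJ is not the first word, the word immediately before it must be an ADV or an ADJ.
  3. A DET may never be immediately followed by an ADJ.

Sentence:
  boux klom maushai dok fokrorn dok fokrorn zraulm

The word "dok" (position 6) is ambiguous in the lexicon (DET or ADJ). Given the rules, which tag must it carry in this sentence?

ADJ

Candidates per position — 1:boux {ADV}; 2:klom {ADV}; 3:maushai {ADJ,DET}; 4:dok {DET,ADJ}; 5:fokrorn {DET,ADJ}; 6:dok {DET,ADJ}; 7:fokrorn {DET,ADJ}; 8:zraulm {PREP}.
Position 3: DET is ruled out by rule 1; that leaves ADJ.
Position 4: DET is ruled out by rule 1; that leaves ADJ.
Position 5: DET is ruled out by rule 1; that leaves ADJ.
Position 6: DET is ruled out by rule 1; that leaves ADJ.
Position 7: DET is ruled out by rule 1; that leaves ADJ.
That leaves exactly one tagging: ADV ADV ADJ ADJ ADJ ADJ ADJ PREP.
Rule-by-rule: rule 1 satisfied; rule 2 satisfied; rule 3 satisfied.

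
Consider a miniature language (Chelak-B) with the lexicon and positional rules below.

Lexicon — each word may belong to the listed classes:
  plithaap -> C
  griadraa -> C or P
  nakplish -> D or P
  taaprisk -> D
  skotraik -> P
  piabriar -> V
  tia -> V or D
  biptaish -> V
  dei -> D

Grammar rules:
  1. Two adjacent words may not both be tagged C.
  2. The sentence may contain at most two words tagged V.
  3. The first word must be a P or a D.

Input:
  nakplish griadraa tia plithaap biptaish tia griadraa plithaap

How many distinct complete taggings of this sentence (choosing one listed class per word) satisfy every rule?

12

Candidates per position — 1:nakplish {D,P}; 2:griadraa {C,P}; 3:tia {V,D}; 4:plithaap {C}; 5:biptaish {V}; 6:tia {V,D}; 7:griadraa {C,P}; 8:plithaap {C}.
There are 32 candidate sequences in total.
Checking each against the rules leaves 12 sequences.
Count = 12.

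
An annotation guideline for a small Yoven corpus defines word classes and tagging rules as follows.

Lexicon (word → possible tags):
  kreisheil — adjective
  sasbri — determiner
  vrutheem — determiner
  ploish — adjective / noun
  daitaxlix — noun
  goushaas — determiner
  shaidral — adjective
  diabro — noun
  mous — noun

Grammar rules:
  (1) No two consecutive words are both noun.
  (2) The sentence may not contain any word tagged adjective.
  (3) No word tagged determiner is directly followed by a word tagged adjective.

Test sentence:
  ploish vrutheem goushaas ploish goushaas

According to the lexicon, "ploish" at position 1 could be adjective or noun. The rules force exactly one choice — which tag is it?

noun

Candidates per position — 1:ploish {adjective,noun}; 2:vrutheem {determiner}; 3:goushaas {determiner}; 4:ploish {adjective,noun}; 5:goushaas {determiner}.
Position 1: adjective is ruled out by rule 2; that leaves noun.
Position 4: adjective is ruled out by rule 2; that leaves noun.
The unique satisfying tagging is: noun determiner determiner noun determiner.
Verifying each rule — rule 1 ✓; rule 2 ✓; rule 3 ✓.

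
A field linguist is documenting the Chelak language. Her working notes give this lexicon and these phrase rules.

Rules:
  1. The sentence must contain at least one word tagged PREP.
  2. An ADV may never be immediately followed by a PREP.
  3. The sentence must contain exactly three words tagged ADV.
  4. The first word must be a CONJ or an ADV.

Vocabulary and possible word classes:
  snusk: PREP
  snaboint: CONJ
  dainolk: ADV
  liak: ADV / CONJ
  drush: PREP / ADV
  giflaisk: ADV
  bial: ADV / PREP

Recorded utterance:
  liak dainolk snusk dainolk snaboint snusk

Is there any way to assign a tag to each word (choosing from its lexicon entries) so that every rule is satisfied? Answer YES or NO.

NO

Candidates per position — 1:liak {ADV,CONJ}; 2:dainolk {ADV}; 3:snusk {PREP}; 4:dainolk {ADV}; 5:snaboint {CONJ}; 6:snusk {PREP}.
Rule 2 cannot be satisfied by any choice of tags from the lexicon.
So there is no consistent tagging.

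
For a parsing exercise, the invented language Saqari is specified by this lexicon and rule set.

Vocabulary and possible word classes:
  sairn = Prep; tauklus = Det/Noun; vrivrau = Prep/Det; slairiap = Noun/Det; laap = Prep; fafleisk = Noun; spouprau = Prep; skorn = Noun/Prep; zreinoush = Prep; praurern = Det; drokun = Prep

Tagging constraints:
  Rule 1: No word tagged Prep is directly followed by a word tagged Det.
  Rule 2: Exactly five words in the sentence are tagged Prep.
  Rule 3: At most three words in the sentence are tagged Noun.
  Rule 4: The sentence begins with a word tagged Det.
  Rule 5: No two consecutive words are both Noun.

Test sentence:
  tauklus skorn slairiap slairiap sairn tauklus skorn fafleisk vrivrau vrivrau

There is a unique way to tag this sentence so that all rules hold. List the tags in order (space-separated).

Det Prep Noun Det Prep Noun Prep Noun Prep Prep

Candidates per position — 1:tauklus {Det,Noun}; 2:skorn {Noun,Prep}; 3:slairiap {Noun,Det}; 4:slairiap {Noun,Det}; 5:sairn {Prep}; 6:tauklus {Det,Noun}; 7:skorn {Noun,Prep}; 8:fafleisk {Noun}; 9:vrivrau {Prep,Det}; 10:vrivrau {Prep,Det}.
At position 1, choosing Noun makes rule 4 impossible to satisfy; hence Det.
At position 2, choosing Noun makes rule 2 impossible to satisfy; hence Prep.
At position 3, choosing Det makes rule 1 impossible to satisfy; hence Noun.
At position 4, choosing Noun makes rule 5 impossible to satisfy; hence Det.
At position 6, choosing Det makes rule 1 impossible to satisfy; hence Noun.
At position 7, choosing Noun makes rule 2 impossible to satisfy; hence Prep.
At position 9, choosing Det makes rule 2 impossible to satisfy; hence Prep.
At position 10, choosing Det makes rule 1 impossible to satisfy; hence Prep.
That leaves exactly one tagging: Det Prep Noun Det Prep Noun Prep Noun Prep Prep.
Checking: rule 1 holds; rule 2 holds; rule 3 holds; rule 4 holds; rule 5 holds.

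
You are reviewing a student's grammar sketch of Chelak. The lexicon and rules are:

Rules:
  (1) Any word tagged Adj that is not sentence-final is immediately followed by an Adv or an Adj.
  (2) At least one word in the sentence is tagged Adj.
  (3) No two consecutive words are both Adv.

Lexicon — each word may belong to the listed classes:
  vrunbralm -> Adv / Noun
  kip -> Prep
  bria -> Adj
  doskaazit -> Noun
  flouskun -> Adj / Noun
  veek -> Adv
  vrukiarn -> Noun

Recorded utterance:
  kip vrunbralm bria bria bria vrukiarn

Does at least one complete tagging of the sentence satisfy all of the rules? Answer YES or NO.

Candidates per position — 1:kip {Prep}; 2:vrunbralm {Adv,Noun}; 3:bria {Adj}; 4:bria {Adj}; 5:bria {Adj}; 6:vrukiarn {Noun}.
Rule 1 cannot be satisfied by any choice of tags from the lexicon.
So there is no consistent tagging.

NO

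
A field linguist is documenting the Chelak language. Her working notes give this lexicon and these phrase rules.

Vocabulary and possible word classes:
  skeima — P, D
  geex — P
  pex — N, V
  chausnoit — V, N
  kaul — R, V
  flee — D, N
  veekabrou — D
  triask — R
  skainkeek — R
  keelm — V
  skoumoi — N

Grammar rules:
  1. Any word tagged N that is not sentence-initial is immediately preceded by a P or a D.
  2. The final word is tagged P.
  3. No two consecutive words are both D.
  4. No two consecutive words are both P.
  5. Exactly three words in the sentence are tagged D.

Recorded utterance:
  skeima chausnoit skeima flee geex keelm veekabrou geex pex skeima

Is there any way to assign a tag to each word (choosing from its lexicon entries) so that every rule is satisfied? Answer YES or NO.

YES

Candidates per position — 1:skeima {P,D}; 2:chausnoit {V,N}; 3:skeima {P,D}; 4:flee {D,N}; 5:geex {P}; 6:keelm {V}; 7:veekabrou {D}; 8:geex {P}; 9:pex {N,V}; 10:skeima {P,D}.
One satisfying assignment: D V D N P V D P V P.
Checking: rule 1 satisfied; rule 2 satisfied; rule 3 satisfied; rule 4 satisfied; rule 5 satisfied.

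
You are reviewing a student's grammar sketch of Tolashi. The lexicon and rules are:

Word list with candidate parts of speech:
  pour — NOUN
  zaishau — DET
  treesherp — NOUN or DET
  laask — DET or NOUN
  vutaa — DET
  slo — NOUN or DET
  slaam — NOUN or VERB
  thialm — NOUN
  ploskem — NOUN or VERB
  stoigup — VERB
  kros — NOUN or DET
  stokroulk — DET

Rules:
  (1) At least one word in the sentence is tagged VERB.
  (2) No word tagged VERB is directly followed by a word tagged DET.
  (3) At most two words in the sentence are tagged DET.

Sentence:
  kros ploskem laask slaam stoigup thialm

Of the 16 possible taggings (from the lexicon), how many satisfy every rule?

Candidates per position — 1:kros {NOUN,DET}; 2:ploskem {NOUN,VERB}; 3:laask {DET,NOUN}; 4:slaam {NOUN,VERB}; 5:stoigup {VERB}; 6:thialm {NOUN}.
There are 16 candidate sequences in total.
Checking each against the rules leaves 12 sequences.
Count = 12.

12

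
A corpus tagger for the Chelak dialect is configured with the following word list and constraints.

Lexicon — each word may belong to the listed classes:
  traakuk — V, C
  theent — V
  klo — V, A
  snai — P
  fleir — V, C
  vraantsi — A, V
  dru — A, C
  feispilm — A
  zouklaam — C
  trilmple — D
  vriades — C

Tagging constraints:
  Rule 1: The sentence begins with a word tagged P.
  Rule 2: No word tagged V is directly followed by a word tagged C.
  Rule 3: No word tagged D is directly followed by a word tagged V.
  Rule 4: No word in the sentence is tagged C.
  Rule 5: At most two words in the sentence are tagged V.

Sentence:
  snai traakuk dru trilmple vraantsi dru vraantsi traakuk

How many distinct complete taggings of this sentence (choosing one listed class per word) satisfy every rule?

Candidates per position — 1:snai {P}; 2:traakuk {V,C}; 3:dru {A,C}; 4:trilmple {D}; 5:vraantsi {A,V}; 6:dru {A,C}; 7:vraantsi {A,V}; 8:traakuk {V,C}.
There are 64 candidate sequences in total.
The sequences that satisfy every rule: P V A D A A A V.
Count = 1.

1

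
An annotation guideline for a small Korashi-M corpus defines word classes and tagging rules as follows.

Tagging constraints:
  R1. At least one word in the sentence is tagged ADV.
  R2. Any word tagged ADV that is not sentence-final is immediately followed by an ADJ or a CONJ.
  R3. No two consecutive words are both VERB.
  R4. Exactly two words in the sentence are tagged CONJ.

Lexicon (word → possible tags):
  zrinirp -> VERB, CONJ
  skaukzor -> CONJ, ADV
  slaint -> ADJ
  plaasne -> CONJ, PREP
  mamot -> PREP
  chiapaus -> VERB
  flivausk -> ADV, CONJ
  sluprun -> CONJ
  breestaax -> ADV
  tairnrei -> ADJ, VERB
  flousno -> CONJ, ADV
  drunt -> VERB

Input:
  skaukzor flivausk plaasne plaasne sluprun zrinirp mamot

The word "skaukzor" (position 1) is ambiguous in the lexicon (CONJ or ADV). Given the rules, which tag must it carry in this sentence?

Candidates per position — 1:skaukzor {CONJ,ADV}; 2:flivausk {ADV,CONJ}; 3:plaasne {CONJ,PREP}; 4:plaasne {CONJ,PREP}; 5:sluprun {CONJ}; 6:zrinirp {VERB,CONJ}; 7:mamot {PREP}.
Position 1: the remaining choice is settled jointly with positions 2, 3, 4, 6 — only ADV at position 1 is part of a tagging that satisfies every rule.
The unique satisfying tagging is: ADV CONJ PREP PREP CONJ VERB PREP.
Rule-by-rule: rule 1 satisfied; rule 2 satisfied; rule 3 satisfied; rule 4 satisfied.

ADV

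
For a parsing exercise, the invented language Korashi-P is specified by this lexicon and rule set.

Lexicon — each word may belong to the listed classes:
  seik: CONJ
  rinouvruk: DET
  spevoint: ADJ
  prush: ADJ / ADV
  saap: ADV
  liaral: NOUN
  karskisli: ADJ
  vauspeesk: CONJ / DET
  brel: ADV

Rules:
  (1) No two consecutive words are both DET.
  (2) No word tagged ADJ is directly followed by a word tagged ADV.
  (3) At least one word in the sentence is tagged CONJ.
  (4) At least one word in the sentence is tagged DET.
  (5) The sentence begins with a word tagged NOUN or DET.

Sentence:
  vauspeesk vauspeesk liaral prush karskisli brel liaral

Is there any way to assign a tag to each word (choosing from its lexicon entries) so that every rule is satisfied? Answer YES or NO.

Candidates per position — 1:vauspeesk {CONJ,DET}; 2:vauspeesk {CONJ,DET}; 3:liaral {NOUN}; 4:prush {ADJ,ADV}; 5:karskisli {ADJ}; 6:brel {ADV}; 7:liaral {NOUN}.
Rule 2 cannot be satisfied by any choice of tags from the lexicon.
So there is no consistent tagging.

NO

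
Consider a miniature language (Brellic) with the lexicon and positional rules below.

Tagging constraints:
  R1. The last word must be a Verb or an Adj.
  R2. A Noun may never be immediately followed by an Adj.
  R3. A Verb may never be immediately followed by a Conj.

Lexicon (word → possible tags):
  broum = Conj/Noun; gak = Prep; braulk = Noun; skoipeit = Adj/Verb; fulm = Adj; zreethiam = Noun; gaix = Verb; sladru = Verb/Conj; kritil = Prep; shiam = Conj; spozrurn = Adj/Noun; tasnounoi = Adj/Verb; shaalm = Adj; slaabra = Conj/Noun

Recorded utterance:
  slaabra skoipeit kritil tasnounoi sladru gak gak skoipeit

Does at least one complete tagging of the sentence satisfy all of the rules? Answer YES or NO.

Candidates per position — 1:slaabra {Conj,Noun}; 2:skoipeit {Adj,Verb}; 3:kritil {Prep}; 4:tasnounoi {Adj,Verb}; 5:sladru {Verb,Conj}; 6:gak {Prep}; 7:gak {Prep}; 8:skoipeit {Adj,Verb}.
One satisfying assignment: Conj Verb Prep Verb Verb Prep Prep Verb.
Check: rule 1 ok; rule 2 ok; rule 3 ok.

YES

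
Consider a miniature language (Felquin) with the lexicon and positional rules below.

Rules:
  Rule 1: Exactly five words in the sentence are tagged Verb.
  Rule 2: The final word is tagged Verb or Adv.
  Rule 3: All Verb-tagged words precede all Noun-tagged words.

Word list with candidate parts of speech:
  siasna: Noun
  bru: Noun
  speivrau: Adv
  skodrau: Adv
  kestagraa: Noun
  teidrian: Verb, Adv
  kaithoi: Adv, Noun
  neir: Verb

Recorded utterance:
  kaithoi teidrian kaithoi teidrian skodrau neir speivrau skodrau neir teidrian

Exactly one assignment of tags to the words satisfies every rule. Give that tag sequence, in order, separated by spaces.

Candidates per position — 1:kaithoi {Adv,Noun}; 2:teidrian {Verb,Adv}; 3:kaithoi {Adv,Noun}; 4:teidrian {Verb,Adv}; 5:skodrau {Adv}; 6:neir {Verb}; 7:speivrau {Adv}; 8:skodrau {Adv}; 9:neir {Verb}; 10:teidrian {Verb,Adv}.
If word 1 were Noun, no tagging could satisfy rule 3; so word 1 is Adv.
If word 2 were Adv, no tagging could satisfy rule 1; so word 2 is Verb.
If word 3 were Noun, no tagging could satisfy rule 3; so word 3 is Adv.
If word 4 were Adv, no tagging could satisfy rule 1; so word 4 is Verb.
If word 10 were Adv, no tagging could satisfy rule 1; so word 10 is Verb.
The unique satisfying tagging is: Adv Verb Adv Verb Adv Verb Adv Adv Verb Verb.
Check: rule 1 ✓; rule 2 ✓; rule 3 ✓.

Adv Verb Adv Verb Adv Verb Adv Adv Verb Verb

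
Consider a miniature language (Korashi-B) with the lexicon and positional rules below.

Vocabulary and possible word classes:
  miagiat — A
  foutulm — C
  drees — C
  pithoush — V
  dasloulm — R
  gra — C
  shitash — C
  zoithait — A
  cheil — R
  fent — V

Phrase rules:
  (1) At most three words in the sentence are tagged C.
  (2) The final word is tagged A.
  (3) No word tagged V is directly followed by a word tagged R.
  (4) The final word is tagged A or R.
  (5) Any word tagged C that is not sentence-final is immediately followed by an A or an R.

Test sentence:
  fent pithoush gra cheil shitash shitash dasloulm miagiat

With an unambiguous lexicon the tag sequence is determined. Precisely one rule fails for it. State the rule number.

Fixed tagging: V V C R C C R A.
Applying the rules: R1 ok, R2 ok, R3 ok, R4 ok, R5 fails.
Only rule 5 fails.

5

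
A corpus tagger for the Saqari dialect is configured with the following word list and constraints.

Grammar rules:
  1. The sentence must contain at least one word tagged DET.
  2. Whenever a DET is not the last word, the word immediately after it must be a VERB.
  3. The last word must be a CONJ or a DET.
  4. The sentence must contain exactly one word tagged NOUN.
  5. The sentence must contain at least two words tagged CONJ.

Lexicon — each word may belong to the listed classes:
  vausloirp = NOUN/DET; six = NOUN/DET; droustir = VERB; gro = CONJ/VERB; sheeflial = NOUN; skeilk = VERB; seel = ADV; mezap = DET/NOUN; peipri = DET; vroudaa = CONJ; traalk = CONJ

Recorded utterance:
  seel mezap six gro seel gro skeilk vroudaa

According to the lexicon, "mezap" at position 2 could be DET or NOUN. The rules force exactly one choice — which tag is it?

Candidates per position — 1:seel {ADV}; 2:mezap {DET,NOUN}; 3:six {NOUN,DET}; 4:gro {CONJ,VERB}; 5:seel {ADV}; 6:gro {CONJ,VERB}; 7:skeilk {VERB}; 8:vroudaa {CONJ}.
If word 2 were DET, no tagging could satisfy rule 2; so word 2 is NOUN.
If word 3 were NOUN, no tagging could satisfy rule 1; so word 3 is DET.
If word 4 were CONJ, no tagging could satisfy rule 2; so word 4 is VERB.
If word 6 were VERB, no tagging could satisfy rule 5; so word 6 is CONJ.
The unique satisfying tagging is: ADV NOUN DET VERB ADV CONJ VERB CONJ.
Rule-by-rule: rule 1 holds; rule 2 holds; rule 3 holds; rule 4 holds; rule 5 holds.

NOUN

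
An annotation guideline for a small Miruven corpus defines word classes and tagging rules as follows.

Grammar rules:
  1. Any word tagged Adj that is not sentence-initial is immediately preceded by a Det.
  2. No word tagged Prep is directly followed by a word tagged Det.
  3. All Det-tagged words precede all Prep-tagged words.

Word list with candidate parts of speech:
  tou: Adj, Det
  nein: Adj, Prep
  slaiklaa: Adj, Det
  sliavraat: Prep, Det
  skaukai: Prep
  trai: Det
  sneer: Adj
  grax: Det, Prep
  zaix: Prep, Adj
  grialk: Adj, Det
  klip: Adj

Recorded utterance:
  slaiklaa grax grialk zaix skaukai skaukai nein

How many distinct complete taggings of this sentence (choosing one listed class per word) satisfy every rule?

6

Candidates per position — 1:slaiklaa {Adj,Det}; 2:grax {Det,Prep}; 3:grialk {Adj,Det}; 4:zaix {Prep,Adj}; 5:skaukai {Prep}; 6:skaukai {Prep}; 7:nein {Adj,Prep}.
There are 32 candidate sequences in total.
Checking each against the rules leaves 6 sequences.
Count = 6.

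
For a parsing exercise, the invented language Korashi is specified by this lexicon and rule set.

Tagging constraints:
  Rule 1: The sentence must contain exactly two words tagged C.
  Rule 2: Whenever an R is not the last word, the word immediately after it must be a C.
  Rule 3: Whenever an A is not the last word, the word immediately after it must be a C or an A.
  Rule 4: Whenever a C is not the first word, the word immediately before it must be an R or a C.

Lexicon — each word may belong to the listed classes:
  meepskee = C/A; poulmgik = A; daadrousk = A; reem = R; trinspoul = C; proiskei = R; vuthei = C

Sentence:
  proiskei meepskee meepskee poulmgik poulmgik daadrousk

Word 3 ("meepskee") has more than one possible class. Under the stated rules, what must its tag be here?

Candidates per position — 1:proiskei {R}; 2:meepskee {C,A}; 3:meepskee {C,A}; 4:poulmgik {A}; 5:poulmgik {A}; 6:daadrousk {A}.
Position 2: tagging it A would leave rule 1 unsatisfiable, so it must be C.
Position 3: tagging it A would leave rule 1 unsatisfiable, so it must be C.
The only consistent sequence is: R C C A A A.
Check: rule 1 ok; rule 2 ok; rule 3 ok; rule 4 ok.

C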